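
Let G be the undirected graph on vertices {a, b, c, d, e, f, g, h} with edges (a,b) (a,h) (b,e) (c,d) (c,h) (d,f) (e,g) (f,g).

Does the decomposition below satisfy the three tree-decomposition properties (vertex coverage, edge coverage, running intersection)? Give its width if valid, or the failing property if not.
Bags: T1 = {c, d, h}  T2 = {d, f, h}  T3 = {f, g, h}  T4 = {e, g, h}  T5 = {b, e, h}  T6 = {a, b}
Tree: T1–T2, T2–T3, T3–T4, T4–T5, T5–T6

No — edge (h,a) lies in no bag.

A tree decomposition must satisfy three properties: every vertex lies in some bag; for every edge, both endpoints lie together in some bag; and for every vertex, the bags containing it form a connected subtree. Here edge (h,a) lies in no bag, so the decomposition is invalid.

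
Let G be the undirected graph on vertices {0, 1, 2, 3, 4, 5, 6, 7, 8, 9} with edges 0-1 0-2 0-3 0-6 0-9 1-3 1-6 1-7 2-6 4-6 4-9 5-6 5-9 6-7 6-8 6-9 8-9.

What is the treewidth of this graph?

A width-2 tree decomposition is:
Bags: B1 = {0, 1, 6}  B2 = {0, 6, 9}  B3 = {5, 6, 9}  B4 = {1, 6, 7}  B5 = {0, 2, 6}  B6 = {0, 1, 3}  B7 = {4, 6, 9}  B8 = {6, 8, 9}
Tree: B1–B2, B2–B3, B1–B4, B2–B5, B1–B6, B3–B7, B3–B8
The largest bag has 3 vertices, giving width 2; this decomposition certifies tw(G) ≤ 2. On the other hand G contains the 3-clique {0, 1, 3}. A clique must lie in a single bag of any decomposition, so no decomposition can have width below 2. Therefore the treewidth is 2.

2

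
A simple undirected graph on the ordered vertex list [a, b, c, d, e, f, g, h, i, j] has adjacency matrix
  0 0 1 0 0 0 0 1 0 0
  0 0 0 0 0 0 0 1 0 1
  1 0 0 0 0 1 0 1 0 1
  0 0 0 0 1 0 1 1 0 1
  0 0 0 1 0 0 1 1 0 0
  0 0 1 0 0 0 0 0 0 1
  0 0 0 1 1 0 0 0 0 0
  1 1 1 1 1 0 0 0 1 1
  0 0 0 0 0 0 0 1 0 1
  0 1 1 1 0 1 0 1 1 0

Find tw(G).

A width-2 tree decomposition is:
Bags: B1 = {h, i, j}  B2 = {b, h, j}  B3 = {c, h, j}  B4 = {c, f, j}  B5 = {d, h, j}  B6 = {d, e, h}  B7 = {a, c, h}  B8 = {d, e, g}
Tree: B1–B2, B2–B3, B3–B4, B3–B5, B5–B6, B3–B7, B6–B8
Every bag has size at most 3, so the width is 3 − 1 = 2 and tw(G) ≤ 2. For the lower bound, the 3 vertices {d, e, g} are pairwise adjacent, and any tree decomposition puts a clique entirely inside one bag — forcing width ≥ 2. Therefore the treewidth is 2.

2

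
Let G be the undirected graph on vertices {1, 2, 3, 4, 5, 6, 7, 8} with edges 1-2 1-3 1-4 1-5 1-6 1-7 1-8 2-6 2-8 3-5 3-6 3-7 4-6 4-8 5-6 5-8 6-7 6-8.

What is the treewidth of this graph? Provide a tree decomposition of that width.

The largest bag has 4 vertices, giving width 3; this decomposition certifies tw(G) ≤ 3. On the other hand G contains the 4-clique {1, 2, 6, 8}. A clique must lie in a single bag of any decomposition, so no decomposition can have width below 3. Hence tw(G) = 3 exactly.

Treewidth 3.
Bags: B1 = {1, 3, 6, 7}  B2 = {1, 3, 5, 6}  B3 = {1, 5, 6, 8}  B4 = {1, 2, 6, 8}  B5 = {1, 4, 6, 8}
Tree: B1–B2, B2–B3, B3–B4, B3–B5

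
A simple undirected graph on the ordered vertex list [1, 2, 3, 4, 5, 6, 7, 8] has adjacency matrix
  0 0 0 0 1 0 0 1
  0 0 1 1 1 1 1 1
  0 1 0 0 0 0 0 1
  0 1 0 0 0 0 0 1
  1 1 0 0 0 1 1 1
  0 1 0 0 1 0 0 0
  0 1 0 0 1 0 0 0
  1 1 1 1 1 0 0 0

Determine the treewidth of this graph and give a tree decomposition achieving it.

Every bag has size at most 3, so the width is 3 − 1 = 2 and tw(G) ≤ 2. Conversely, {1, 5, 8} is a clique of size 3, and the vertices of any clique must share a bag in every tree decomposition; so some bag has ≥ 3 vertices and tw(G) ≥ 2. Hence tw(G) = 2 exactly.

Treewidth 2.
Bags: B1 = {2, 4, 8}  B2 = {2, 3, 8}  B3 = {2, 5, 8}  B4 = {2, 5, 7}  B5 = {1, 5, 8}  B6 = {2, 5, 6}
Tree: B1–B2, B2–B3, B3–B4, B3–B5, B3–B6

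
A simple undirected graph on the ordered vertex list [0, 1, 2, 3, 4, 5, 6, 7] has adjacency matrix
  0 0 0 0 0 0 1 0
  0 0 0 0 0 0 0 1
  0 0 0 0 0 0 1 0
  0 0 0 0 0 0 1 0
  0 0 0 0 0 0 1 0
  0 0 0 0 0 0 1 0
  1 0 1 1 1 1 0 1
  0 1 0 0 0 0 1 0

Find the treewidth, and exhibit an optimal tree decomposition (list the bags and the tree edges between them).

The largest bag has 2 vertices, giving width 1; this decomposition certifies tw(G) ≤ 1. G has an edge, so its treewidth is at least 1. The upper and lower bounds meet at 1, so that is the treewidth.

Treewidth 1.
One optimal decomposition is:
Bags: B1 = {6, 7}  B2 = {3, 6}  B3 = {5, 6}  B4 = {0, 6}  B5 = {2, 6}  B6 = {1, 7}  B7 = {4, 6}
Tree: B1–B2, B1–B3, B2–B4, B3–B5, B1–B6, B1–B7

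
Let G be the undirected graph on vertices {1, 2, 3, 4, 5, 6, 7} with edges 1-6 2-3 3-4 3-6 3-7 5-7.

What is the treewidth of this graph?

1

A width-1 tree decomposition is:
Bags: B1 = {2, 3}  B2 = {3, 4}  B3 = {3, 6}  B4 = {3, 7}  B5 = {1, 6}  B6 = {5, 7}
Tree: B1–B2, B1–B3, B3–B4, B3–B5, B4–B6
The largest bag has 2 vertices, giving width 1; this decomposition certifies tw(G) ≤ 1. G has an edge, so its treewidth is at least 1. Combining the bounds, tw(G) = 1.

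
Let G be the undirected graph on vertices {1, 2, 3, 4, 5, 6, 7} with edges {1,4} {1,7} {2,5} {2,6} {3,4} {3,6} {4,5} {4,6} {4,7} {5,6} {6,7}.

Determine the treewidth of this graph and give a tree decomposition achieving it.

Every bag has size at most 3, so the width is 3 − 1 = 2 and tw(G) ≤ 2. On the other hand G contains the 3-clique {2, 5, 6}. A clique must lie in a single bag of any decomposition, so no decomposition can have width below 2. Hence tw(G) = 2 exactly.

Treewidth 2.
Bags: B1 = {4, 6, 7}  B2 = {3, 4, 6}  B3 = {4, 5, 6}  B4 = {2, 5, 6}  B5 = {1, 4, 7}
Tree: B1–B2, B1–B3, B3–B4, B1–B5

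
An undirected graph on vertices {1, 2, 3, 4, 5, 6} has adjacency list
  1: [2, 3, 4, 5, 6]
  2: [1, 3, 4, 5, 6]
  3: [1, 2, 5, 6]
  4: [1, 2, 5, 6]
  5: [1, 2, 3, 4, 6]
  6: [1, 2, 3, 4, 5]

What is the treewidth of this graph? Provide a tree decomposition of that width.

Treewidth 4.
Bags: B1 = {1, 2, 3, 5, 6}  B2 = {1, 2, 4, 5, 6}
Tree: B1–B2

Every bag has size at most 5, so the width is 5 − 1 = 4 and tw(G) ≤ 4. On the other hand G contains the 5-clique {1, 2, 3, 5, 6}. A clique must lie in a single bag of any decomposition, so no decomposition can have width below 4. Hence tw(G) = 4 exactly.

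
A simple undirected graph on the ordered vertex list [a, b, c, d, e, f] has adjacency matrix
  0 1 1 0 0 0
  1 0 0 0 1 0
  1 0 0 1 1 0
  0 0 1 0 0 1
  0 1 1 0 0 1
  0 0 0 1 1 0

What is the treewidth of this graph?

2

A width-2 tree decomposition is:
Bags: B1 = {c, d, f}  B2 = {c, e, f}  B3 = {a, c, e}  B4 = {a, b, e}
Tree: B1–B2, B2–B3, B3–B4
Each bag holds 3 vertices, so the decomposition has width 2, which upper-bounds the treewidth. Since d–f–e–c–d is a cycle in G, G is not acyclic. Forests are exactly the graphs of treewidth ≤ 1, so tw(G) ≥ 2. Combining the bounds, tw(G) = 2.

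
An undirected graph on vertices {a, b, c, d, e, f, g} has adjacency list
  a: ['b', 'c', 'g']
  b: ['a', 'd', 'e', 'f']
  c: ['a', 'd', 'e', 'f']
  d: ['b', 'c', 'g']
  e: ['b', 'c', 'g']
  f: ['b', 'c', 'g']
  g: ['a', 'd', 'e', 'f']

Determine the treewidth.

3

A width-3 tree decomposition is:
Bags: B1 = {a, b, c, g}  B2 = {b, c, d, g}  B3 = {b, c, e, g}  B4 = {b, c, f, g}
Tree: B1–B2, B2–B3, B3–B4
The largest bag has 4 vertices, giving width 3; this decomposition certifies tw(G) ≤ 3. For the lower bound: the 4 vertex sets {a,b}, {d,g}, {c}, {e} are disjoint, each induces a connected subgraph, and every pair is joined by at least one edge of G. Contracting each set to a single vertex therefore yields K_{4} as a minor, and since treewidth is minor-monotone, tw(G) ≥ tw(K_{4}) = 3. Therefore the treewidth is 3.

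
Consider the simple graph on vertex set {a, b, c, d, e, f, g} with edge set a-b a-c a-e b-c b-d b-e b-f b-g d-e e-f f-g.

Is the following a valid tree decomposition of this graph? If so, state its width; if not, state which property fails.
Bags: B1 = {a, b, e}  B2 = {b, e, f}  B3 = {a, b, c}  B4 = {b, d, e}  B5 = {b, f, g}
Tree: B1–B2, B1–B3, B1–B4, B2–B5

Yes; width 2.

Checking the three conditions: (i) the bags cover all of {a, b, c, d, e, f, g}; (ii) for each edge, some bag contains both endpoints; (iii) the bags containing any fixed vertex form a subtree. All hold, so the decomposition is valid with width 3 − 1 = 2.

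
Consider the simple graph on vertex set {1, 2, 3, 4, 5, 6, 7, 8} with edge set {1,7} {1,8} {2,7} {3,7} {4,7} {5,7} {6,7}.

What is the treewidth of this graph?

A width-1 tree decomposition is:
Bags: B1 = {6, 7}  B2 = {1, 7}  B3 = {2, 7}  B4 = {5, 7}  B5 = {1, 8}  B6 = {4, 7}  B7 = {3, 7}
Tree: B1–B2, B2–B3, B3–B4, B2–B5, B2–B6, B6–B7
The largest bag has 2 vertices, giving width 1; this decomposition certifies tw(G) ≤ 1. Any graph with an edge has treewidth ≥ 1, and G has the edge 6–7. The upper and lower bounds meet at 1, so that is the treewidth.

1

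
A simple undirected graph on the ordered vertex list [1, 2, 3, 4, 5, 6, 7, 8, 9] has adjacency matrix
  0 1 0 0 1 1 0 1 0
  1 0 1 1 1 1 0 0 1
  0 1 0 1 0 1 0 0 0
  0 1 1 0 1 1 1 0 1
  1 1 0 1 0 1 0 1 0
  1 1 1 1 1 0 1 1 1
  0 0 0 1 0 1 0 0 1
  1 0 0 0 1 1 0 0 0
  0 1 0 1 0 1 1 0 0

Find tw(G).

A width-3 tree decomposition is:
Bags: B1 = {1, 2, 5, 6}  B2 = {2, 4, 5, 6}  B3 = {2, 4, 6, 9}  B4 = {1, 5, 6, 8}  B5 = {4, 6, 7, 9}  B6 = {2, 3, 4, 6}
Tree: B1–B2, B2–B3, B1–B4, B3–B5, B3–B6
Every bag has size at most 4, so the width is 4 − 1 = 3 and tw(G) ≤ 3. For the lower bound, the 4 vertices {1, 5, 6, 8} are pairwise adjacent, and any tree decomposition puts a clique entirely inside one bag — forcing width ≥ 3. The upper and lower bounds meet at 3, so that is the treewidth.

3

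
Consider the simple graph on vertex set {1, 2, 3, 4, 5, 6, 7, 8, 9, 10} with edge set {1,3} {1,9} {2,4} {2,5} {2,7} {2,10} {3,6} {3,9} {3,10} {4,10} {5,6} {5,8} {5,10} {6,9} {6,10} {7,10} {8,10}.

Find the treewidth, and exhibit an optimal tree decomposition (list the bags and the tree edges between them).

Treewidth 2.
One optimal decomposition is:
Bags: B1 = {3, 6, 9}  B2 = {3, 6, 10}  B3 = {5, 6, 10}  B4 = {1, 3, 9}  B5 = {2, 5, 10}  B6 = {2, 4, 10}  B7 = {2, 7, 10}  B8 = {5, 8, 10}
Tree: B1–B2, B2–B3, B1–B4, B3–B5, B5–B6, B6–B7, B3–B8

Every bag has size at most 3, so the width is 3 − 1 = 2 and tw(G) ≤ 2. For the lower bound, the 3 vertices {1, 3, 9} are pairwise adjacent, and any tree decomposition puts a clique entirely inside one bag — forcing width ≥ 2. Therefore the treewidth is 2.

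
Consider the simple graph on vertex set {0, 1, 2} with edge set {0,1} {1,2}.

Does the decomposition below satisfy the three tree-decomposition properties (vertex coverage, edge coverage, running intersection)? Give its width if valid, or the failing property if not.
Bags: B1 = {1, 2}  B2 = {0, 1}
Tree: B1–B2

Every vertex of G appears in some bag (union = {0, 1, 2}); every edge is covered by a bag; and for each vertex v the set of bags containing v is connected in the bag tree. The decomposition is therefore valid. The largest bag has 2 vertices, so the width is 1.

Yes; width 1.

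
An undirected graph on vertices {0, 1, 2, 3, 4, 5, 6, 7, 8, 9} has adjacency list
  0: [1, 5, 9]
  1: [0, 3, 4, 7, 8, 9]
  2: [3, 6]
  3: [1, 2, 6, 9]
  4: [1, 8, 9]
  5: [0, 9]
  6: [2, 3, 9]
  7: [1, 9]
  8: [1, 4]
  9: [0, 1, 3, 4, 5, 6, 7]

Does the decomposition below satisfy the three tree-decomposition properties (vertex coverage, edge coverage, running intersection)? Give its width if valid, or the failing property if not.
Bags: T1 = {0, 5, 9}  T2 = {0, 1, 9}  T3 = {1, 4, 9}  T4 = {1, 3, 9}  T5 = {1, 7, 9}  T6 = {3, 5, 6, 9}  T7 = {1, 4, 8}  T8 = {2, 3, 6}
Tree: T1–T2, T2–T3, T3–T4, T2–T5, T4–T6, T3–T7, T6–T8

No — bags containing vertex 5 are not connected in the tree.

A tree decomposition must satisfy three properties: every vertex lies in some bag; for every edge, both endpoints lie together in some bag; and for every vertex, the bags containing it form a connected subtree. Here bags containing vertex 5 are not connected in the tree, so the decomposition is invalid.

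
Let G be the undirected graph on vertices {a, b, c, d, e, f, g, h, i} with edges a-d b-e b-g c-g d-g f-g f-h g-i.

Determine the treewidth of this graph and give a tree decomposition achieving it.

Each bag holds 2 vertices, so the decomposition has width 1, which upper-bounds the treewidth. Any graph with an edge has treewidth ≥ 1, and G has the edge g–b. Therefore the treewidth is 1.

Treewidth 1.
One optimal decomposition is:
Bags: B1 = {b, g}  B2 = {f, g}  B3 = {f, h}  B4 = {b, e}  B5 = {c, g}  B6 = {d, g}  B7 = {g, i}  B8 = {a, d}
Tree: B1–B2, B2–B3, B1–B4, B2–B5, B2–B6, B5–B7, B6–B8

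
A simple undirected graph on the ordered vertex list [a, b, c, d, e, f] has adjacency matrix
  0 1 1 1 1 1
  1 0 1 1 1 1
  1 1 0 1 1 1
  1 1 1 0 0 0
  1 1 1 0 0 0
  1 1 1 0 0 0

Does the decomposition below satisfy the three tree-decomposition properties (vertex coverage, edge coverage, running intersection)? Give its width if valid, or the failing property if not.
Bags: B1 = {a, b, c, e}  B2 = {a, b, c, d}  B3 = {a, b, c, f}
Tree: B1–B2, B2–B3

Yes; width 3.

Every vertex of G appears in some bag (union = {a, b, c, d, e, f}); every edge is covered by a bag; and for each vertex v the set of bags containing v is connected in the bag tree. The decomposition is therefore valid. The largest bag has 4 vertices, so the width is 3.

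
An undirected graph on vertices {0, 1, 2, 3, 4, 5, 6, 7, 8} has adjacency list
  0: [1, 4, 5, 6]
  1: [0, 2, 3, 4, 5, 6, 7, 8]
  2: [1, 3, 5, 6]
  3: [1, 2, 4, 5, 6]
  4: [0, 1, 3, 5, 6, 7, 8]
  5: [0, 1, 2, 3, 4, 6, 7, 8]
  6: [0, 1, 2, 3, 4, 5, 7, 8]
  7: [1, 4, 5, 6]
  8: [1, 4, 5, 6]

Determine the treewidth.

4

A width-4 tree decomposition is:
Bags: B1 = {1, 3, 4, 5, 6}  B2 = {1, 4, 5, 6, 7}  B3 = {1, 4, 5, 6, 8}  B4 = {1, 2, 3, 5, 6}  B5 = {0, 1, 4, 5, 6}
Tree: B1–B2, B1–B3, B1–B4, B1–B5
Every bag has size at most 5, so the width is 5 − 1 = 4 and tw(G) ≤ 4. On the other hand G contains the 5-clique {1, 2, 3, 5, 6}. A clique must lie in a single bag of any decomposition, so no decomposition can have width below 4. Combining the bounds, tw(G) = 4.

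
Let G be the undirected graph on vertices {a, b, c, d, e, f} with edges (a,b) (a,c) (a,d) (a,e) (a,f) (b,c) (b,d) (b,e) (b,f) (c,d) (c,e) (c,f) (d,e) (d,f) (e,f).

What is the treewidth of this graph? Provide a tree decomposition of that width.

Treewidth 5.
One such decomposition:
Bags: B1 = {a, b, c, d, e, f}
Tree: (single bag)

With just one bag of size 6, the width is 6 − 1 = 5, so tw(G) ≤ 5. Conversely, {a, b, c, d, e, f} is a clique of size 6, and the vertices of any clique must share a bag in every tree decomposition; so some bag has ≥ 6 vertices and tw(G) ≥ 5. Combining the bounds, tw(G) = 5.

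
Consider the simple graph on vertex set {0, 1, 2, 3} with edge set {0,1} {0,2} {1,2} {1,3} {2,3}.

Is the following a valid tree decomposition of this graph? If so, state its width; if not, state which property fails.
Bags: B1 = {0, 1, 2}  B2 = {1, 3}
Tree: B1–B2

No — edge (2,3) lies in no bag.

A tree decomposition must satisfy three properties: every vertex lies in some bag; for every edge, both endpoints lie together in some bag; and for every vertex, the bags containing it form a connected subtree. Here edge (2,3) lies in no bag, so the decomposition is invalid.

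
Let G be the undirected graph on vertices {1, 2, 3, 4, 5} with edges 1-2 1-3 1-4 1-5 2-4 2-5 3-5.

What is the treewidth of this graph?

A width-2 tree decomposition is:
Bags: B1 = {1, 2, 5}  B2 = {1, 3, 5}  B3 = {1, 2, 4}
Tree: B1–B2, B1–B3
The largest bag has 3 vertices, giving width 2; this decomposition certifies tw(G) ≤ 2. For the lower bound, the 3 vertices {1, 2, 4} are pairwise adjacent, and any tree decomposition puts a clique entirely inside one bag — forcing width ≥ 2. Combining the bounds, tw(G) = 2.

2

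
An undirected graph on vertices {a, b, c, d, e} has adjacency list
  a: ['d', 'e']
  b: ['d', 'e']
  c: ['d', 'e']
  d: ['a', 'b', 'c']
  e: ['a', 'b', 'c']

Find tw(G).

A width-2 tree decomposition is:
Bags: B1 = {a, d, e}  B2 = {b, d, e}  B3 = {c, d, e}
Tree: B1–B2, B2–B3
The largest bag has 3 vertices, giving width 2; this decomposition certifies tw(G) ≤ 2. Since e–a–d–b–e is a cycle in G, G is not acyclic. Forests are exactly the graphs of treewidth ≤ 1, so tw(G) ≥ 2. Therefore the treewidth is 2.

2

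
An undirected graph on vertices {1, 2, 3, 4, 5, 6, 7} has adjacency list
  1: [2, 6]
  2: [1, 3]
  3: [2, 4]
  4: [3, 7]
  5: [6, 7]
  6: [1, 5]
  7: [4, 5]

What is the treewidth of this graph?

2

A width-2 tree decomposition is:
Bags: B1 = {4, 5, 7}  B2 = {4, 5, 6}  B3 = {1, 4, 6}  B4 = {1, 2, 4}  B5 = {2, 3, 4}
Tree: B1–B2, B2–B3, B3–B4, B4–B5
Every bag has size at most 3, so the width is 3 − 1 = 2 and tw(G) ≤ 2. For the lower bound, G contains the cycle 4–7–5–6–1–2–3–4, so G is not a forest; only forests have treewidth ≤ 1, hence tw(G) ≥ 2. Combining the bounds, tw(G) = 2.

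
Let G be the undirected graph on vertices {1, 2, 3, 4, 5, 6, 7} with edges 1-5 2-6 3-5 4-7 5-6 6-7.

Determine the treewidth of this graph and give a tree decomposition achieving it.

Every bag has size at most 2, so the width is 2 − 1 = 1 and tw(G) ≤ 1. Any graph with an edge has treewidth ≥ 1, and G has the edge 6–7. Therefore the treewidth is 1.

Treewidth 1.
Bags: B1 = {6, 7}  B2 = {5, 6}  B3 = {4, 7}  B4 = {2, 6}  B5 = {3, 5}  B6 = {1, 5}
Tree: B1–B2, B1–B3, B1–B4, B2–B5, B5–B6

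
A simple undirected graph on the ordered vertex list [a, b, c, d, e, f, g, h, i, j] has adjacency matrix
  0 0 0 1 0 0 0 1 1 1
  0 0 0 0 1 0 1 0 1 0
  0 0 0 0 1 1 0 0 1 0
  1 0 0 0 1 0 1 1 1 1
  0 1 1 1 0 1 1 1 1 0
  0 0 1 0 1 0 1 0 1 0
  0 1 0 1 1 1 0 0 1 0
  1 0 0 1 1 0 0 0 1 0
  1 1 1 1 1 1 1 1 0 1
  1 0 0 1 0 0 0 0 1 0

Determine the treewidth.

3

A width-3 tree decomposition is:
Bags: B1 = {b, e, g, i}  B2 = {d, e, g, i}  B3 = {e, f, g, i}  B4 = {c, e, f, i}  B5 = {d, e, h, i}  B6 = {a, d, h, i}  B7 = {a, d, i, j}
Tree: B1–B2, B2–B3, B3–B4, B2–B5, B5–B6, B6–B7
The largest bag has 4 vertices, giving width 3; this decomposition certifies tw(G) ≤ 3. Conversely, {a, d, i, j} is a clique of size 4, and the vertices of any clique must share a bag in every tree decomposition; so some bag has ≥ 4 vertices and tw(G) ≥ 3. The upper and lower bounds meet at 3, so that is the treewidth.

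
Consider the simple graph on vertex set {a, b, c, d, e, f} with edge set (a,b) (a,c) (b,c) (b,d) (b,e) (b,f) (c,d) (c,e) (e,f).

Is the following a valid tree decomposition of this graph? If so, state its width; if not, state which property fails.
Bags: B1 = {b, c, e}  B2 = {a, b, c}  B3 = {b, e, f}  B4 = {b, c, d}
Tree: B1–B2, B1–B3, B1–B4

Every vertex of G appears in some bag (union = {a, b, c, d, e, f}); every edge is covered by a bag; and for each vertex v the set of bags containing v is connected in the bag tree. The decomposition is therefore valid. The largest bag has 3 vertices, so the width is 2.

Yes; width 2.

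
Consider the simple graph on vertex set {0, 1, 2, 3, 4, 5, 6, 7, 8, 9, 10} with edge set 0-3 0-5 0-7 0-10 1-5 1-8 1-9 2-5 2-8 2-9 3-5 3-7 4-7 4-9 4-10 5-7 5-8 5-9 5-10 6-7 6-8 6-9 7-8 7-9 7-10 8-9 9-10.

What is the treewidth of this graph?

A width-3 tree decomposition is:
Bags: B1 = {5, 7, 9, 10}  B2 = {5, 7, 8, 9}  B3 = {6, 7, 8, 9}  B4 = {4, 7, 9, 10}  B5 = {1, 5, 8, 9}  B6 = {2, 5, 8, 9}  B7 = {0, 5, 7, 10}  B8 = {0, 3, 5, 7}
Tree: B1–B2, B2–B3, B1–B4, B2–B5, B2–B6, B1–B7, B7–B8
Every bag has size at most 4, so the width is 4 − 1 = 3 and tw(G) ≤ 3. On the other hand G contains the 4-clique {4, 7, 9, 10}. A clique must lie in a single bag of any decomposition, so no decomposition can have width below 3. Combining the bounds, tw(G) = 3.

3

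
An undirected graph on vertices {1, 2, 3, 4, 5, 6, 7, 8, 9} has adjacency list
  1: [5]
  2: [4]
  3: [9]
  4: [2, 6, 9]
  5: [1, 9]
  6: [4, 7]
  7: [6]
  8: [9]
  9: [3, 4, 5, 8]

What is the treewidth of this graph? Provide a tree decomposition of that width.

Treewidth 1.
Bags: B1 = {4, 9}  B2 = {5, 9}  B3 = {4, 6}  B4 = {2, 4}  B5 = {3, 9}  B6 = {1, 5}  B7 = {8, 9}  B8 = {6, 7}
Tree: B1–B2, B1–B3, B3–B4, B2–B5, B2–B6, B5–B7, B3–B8

Each bag holds 2 vertices, so the decomposition has width 1, which upper-bounds the treewidth. Any graph with an edge has treewidth ≥ 1, and G has the edge 9–4. Hence tw(G) = 1 exactly.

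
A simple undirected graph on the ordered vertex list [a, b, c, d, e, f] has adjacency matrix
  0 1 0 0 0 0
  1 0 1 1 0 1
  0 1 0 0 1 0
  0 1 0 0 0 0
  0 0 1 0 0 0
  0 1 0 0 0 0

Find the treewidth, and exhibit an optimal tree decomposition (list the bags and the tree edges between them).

Treewidth 1.
One optimal decomposition is:
Bags: B1 = {b, d}  B2 = {b, f}  B3 = {b, c}  B4 = {c, e}  B5 = {a, b}
Tree: B1–B2, B2–B3, B3–B4, B3–B5

Each bag holds 2 vertices, so the decomposition has width 1, which upper-bounds the treewidth. Any graph with an edge has treewidth ≥ 1, and G has the edge d–b. Therefore the treewidth is 1.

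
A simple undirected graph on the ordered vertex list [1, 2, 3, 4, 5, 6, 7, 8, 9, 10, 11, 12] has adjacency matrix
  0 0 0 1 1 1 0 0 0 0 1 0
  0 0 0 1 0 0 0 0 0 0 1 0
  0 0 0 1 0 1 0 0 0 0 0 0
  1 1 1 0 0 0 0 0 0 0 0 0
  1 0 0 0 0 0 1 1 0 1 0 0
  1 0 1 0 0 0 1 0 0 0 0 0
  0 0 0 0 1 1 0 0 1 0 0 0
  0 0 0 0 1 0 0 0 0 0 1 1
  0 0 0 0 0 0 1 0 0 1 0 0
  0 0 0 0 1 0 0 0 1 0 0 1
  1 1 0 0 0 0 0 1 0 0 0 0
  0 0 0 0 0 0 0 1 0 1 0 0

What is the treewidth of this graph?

A width-3 tree decomposition is:
Bags: B1 = {8, 9, 10, 12}  B2 = {5, 8, 9, 10}  B3 = {5, 7, 8, 9}  B4 = {5, 7, 8, 11}  B5 = {1, 5, 7, 11}  B6 = {1, 6, 7, 11}  B7 = {1, 2, 6, 11}  B8 = {1, 2, 4, 6}  B9 = {2, 3, 4, 6}
Tree: B1–B2, B2–B3, B3–B4, B4–B5, B5–B6, B6–B7, B7–B8, B8–B9
Each bag holds 4 vertices, so the decomposition has width 3, which upper-bounds the treewidth. For the lower bound: the 4 vertex sets {9,10,12}, {8}, {5}, {1,6,7,11} are disjoint, each induces a connected subgraph, and every pair is joined by at least one edge of G. Contracting each set to a single vertex therefore yields K_{4} as a minor, and since treewidth is minor-monotone, tw(G) ≥ tw(K_{4}) = 3. The upper and lower bounds meet at 3, so that is the treewidth.

3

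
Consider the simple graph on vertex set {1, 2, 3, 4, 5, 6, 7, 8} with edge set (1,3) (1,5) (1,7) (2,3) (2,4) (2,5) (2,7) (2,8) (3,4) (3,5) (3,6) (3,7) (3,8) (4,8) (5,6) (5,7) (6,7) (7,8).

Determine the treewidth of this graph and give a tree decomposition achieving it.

Every bag has size at most 4, so the width is 4 − 1 = 3 and tw(G) ≤ 3. Conversely, {2, 3, 4, 8} is a clique of size 4, and the vertices of any clique must share a bag in every tree decomposition; so some bag has ≥ 4 vertices and tw(G) ≥ 3. Combining the bounds, tw(G) = 3.

Treewidth 3.
One such decomposition:
Bags: B1 = {2, 3, 7, 8}  B2 = {2, 3, 5, 7}  B3 = {2, 3, 4, 8}  B4 = {3, 5, 6, 7}  B5 = {1, 3, 5, 7}
Tree: B1–B2, B1–B3, B2–B4, B4–B5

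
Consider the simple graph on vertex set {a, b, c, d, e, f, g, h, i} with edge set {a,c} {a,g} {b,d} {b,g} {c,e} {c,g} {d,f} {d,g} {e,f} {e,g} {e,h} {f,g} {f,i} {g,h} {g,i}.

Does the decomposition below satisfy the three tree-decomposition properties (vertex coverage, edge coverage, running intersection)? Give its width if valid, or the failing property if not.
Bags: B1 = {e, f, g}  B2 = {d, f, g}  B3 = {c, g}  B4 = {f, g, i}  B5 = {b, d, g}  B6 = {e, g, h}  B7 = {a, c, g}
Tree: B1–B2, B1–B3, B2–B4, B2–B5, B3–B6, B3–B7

No — edge (e,c) lies in no bag.

A tree decomposition must satisfy three properties: every vertex lies in some bag; for every edge, both endpoints lie together in some bag; and for every vertex, the bags containing it form a connected subtree. Here edge (e,c) lies in no bag, so the decomposition is invalid.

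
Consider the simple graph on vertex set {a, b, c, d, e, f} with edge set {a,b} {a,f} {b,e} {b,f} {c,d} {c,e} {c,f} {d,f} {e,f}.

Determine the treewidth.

2

A width-2 tree decomposition is:
Bags: B1 = {c, e, f}  B2 = {c, d, f}  B3 = {b, e, f}  B4 = {a, b, f}
Tree: B1–B2, B1–B3, B3–B4
Every bag has size at most 3, so the width is 3 − 1 = 2 and tw(G) ≤ 2. Conversely, {c, d, f} is a clique of size 3, and the vertices of any clique must share a bag in every tree decomposition; so some bag has ≥ 3 vertices and tw(G) ≥ 2. Therefore the treewidth is 2.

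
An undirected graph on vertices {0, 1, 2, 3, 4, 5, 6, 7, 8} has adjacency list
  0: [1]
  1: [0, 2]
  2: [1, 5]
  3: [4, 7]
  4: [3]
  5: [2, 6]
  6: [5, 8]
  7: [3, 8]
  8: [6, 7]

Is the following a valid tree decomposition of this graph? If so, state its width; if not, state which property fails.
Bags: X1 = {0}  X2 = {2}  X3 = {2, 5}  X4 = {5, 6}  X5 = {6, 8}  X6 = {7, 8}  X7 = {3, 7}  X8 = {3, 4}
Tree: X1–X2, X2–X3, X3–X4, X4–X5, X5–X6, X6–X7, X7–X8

No — vertex 1 appears in no bag.

A tree decomposition must satisfy three properties: every vertex lies in some bag; for every edge, both endpoints lie together in some bag; and for every vertex, the bags containing it form a connected subtree. Here vertex 1 appears in no bag, so the decomposition is invalid.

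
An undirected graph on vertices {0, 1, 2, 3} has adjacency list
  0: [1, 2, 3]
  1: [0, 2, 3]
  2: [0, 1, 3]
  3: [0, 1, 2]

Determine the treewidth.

A width-3 tree decomposition is:
Bags: B1 = {0, 1, 2, 3}
Tree: (single bag)
With just one bag of size 4, the width is 4 − 1 = 3, so tw(G) ≤ 3. Conversely, {0, 1, 2, 3} is a clique of size 4, and the vertices of any clique must share a bag in every tree decomposition; so some bag has ≥ 4 vertices and tw(G) ≥ 3. Therefore the treewidth is 3.

3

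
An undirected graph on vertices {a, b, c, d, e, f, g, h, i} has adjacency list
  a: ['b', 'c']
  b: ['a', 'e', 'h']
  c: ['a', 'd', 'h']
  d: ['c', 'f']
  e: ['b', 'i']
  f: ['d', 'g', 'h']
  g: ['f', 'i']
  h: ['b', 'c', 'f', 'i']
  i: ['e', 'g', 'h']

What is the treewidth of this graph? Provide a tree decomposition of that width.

Each bag holds 4 vertices, so the decomposition has width 3, which upper-bounds the treewidth. For the lower bound: the 4 vertex sets {e,g,i}, {f}, {h}, {a,b,c,d} are disjoint, each induces a connected subgraph, and every pair is joined by at least one edge of G. Contracting each set to a single vertex therefore yields K_{4} as a minor, and since treewidth is minor-monotone, tw(G) ≥ tw(K_{4}) = 3. Combining the bounds, tw(G) = 3.

Treewidth 3.
Bags: B1 = {e, f, g, i}  B2 = {e, f, h, i}  B3 = {b, e, f, h}  B4 = {b, d, f, h}  B5 = {b, c, d, h}  B6 = {a, b, c, d}
Tree: B1–B2, B2–B3, B3–B4, B4–B5, B5–B6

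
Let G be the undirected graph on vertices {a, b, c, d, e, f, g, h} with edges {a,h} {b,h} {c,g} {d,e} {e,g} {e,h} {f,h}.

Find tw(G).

1

A width-1 tree decomposition is:
Bags: B1 = {e, h}  B2 = {e, g}  B3 = {d, e}  B4 = {b, h}  B5 = {f, h}  B6 = {a, h}  B7 = {c, g}
Tree: B1–B2, B1–B3, B1–B4, B1–B5, B5–B6, B2–B7
Every bag has size at most 2, so the width is 2 − 1 = 1 and tw(G) ≤ 1. G has an edge, so its treewidth is at least 1. Combining the bounds, tw(G) = 1.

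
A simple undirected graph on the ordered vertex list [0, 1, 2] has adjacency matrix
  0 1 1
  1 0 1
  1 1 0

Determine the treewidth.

A width-2 tree decomposition is:
Bags: B1 = {0, 1, 2}
Tree: (single bag)
With just one bag of size 3, the width is 3 − 1 = 2, so tw(G) ≤ 2. On the other hand G contains the 3-clique {0, 1, 2}. A clique must lie in a single bag of any decomposition, so no decomposition can have width below 2. Hence tw(G) = 2 exactly.

2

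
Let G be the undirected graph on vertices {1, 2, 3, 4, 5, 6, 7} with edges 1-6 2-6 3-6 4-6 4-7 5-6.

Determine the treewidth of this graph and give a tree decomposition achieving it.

The largest bag has 2 vertices, giving width 1; this decomposition certifies tw(G) ≤ 1. Since G has at least one edge (e.g. 7–4), it is not an edgeless graph, so tw(G) ≥ 1. The upper and lower bounds meet at 1, so that is the treewidth.

Treewidth 1.
One optimal decomposition is:
Bags: B1 = {4, 7}  B2 = {4, 6}  B3 = {5, 6}  B4 = {1, 6}  B5 = {3, 6}  B6 = {2, 6}
Tree: B1–B2, B2–B3, B3–B4, B4–B5, B3–B6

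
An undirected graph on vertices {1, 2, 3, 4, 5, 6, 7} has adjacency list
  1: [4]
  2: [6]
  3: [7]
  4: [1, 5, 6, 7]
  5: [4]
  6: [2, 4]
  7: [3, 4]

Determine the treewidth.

A width-1 tree decomposition is:
Bags: B1 = {4, 6}  B2 = {2, 6}  B3 = {4, 5}  B4 = {4, 7}  B5 = {3, 7}  B6 = {1, 4}
Tree: B1–B2, B1–B3, B3–B4, B4–B5, B3–B6
Every bag has size at most 2, so the width is 2 − 1 = 1 and tw(G) ≤ 1. Since G has at least one edge (e.g. 6–4), it is not an edgeless graph, so tw(G) ≥ 1. The upper and lower bounds meet at 1, so that is the treewidth.

1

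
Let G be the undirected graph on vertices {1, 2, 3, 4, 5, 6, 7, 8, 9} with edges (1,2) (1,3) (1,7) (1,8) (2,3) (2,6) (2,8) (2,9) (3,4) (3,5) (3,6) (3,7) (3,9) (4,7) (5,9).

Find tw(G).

2

A width-2 tree decomposition is:
Bags: B1 = {1, 2, 3}  B2 = {2, 3, 6}  B3 = {2, 3, 9}  B4 = {1, 2, 8}  B5 = {3, 5, 9}  B6 = {1, 3, 7}  B7 = {3, 4, 7}
Tree: B1–B2, B2–B3, B1–B4, B3–B5, B1–B6, B6–B7
The largest bag has 3 vertices, giving width 2; this decomposition certifies tw(G) ≤ 2. On the other hand G contains the 3-clique {1, 2, 8}. A clique must lie in a single bag of any decomposition, so no decomposition can have width below 2. Therefore the treewidth is 2.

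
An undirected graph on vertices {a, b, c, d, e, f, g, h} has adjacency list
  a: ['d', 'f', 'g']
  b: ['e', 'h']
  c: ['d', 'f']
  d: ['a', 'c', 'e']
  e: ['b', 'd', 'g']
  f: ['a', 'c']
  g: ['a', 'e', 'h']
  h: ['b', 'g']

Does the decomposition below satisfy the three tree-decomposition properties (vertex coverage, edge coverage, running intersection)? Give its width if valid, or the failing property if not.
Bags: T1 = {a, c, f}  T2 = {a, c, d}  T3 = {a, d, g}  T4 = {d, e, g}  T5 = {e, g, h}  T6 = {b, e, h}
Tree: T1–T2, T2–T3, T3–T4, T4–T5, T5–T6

Every vertex of G appears in some bag (union = {a, b, c, d, e, f, g, h}); every edge is covered by a bag; and for each vertex v the set of bags containing v is connected in the bag tree. The decomposition is therefore valid. The largest bag has 3 vertices, so the width is 2.

Yes; width 2.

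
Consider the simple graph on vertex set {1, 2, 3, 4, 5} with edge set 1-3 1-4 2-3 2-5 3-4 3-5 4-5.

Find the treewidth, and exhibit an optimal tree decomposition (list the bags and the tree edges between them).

The largest bag has 3 vertices, giving width 2; this decomposition certifies tw(G) ≤ 2. Conversely, {2, 3, 5} is a clique of size 3, and the vertices of any clique must share a bag in every tree decomposition; so some bag has ≥ 3 vertices and tw(G) ≥ 2. Hence tw(G) = 2 exactly.

Treewidth 2.
One optimal decomposition is:
Bags: B1 = {2, 3, 5}  B2 = {3, 4, 5}  B3 = {1, 3, 4}
Tree: B1–B2, B2–B3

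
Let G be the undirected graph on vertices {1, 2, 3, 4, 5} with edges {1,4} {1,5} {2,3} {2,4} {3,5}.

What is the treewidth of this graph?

2

A width-2 tree decomposition is:
Bags: B1 = {2, 3, 5}  B2 = {1, 2, 5}  B3 = {1, 2, 4}
Tree: B1–B2, B2–B3
Each bag holds 3 vertices, so the decomposition has width 2, which upper-bounds the treewidth. The edges 2–3–5–1–4–2 form a cycle, so G is not a tree and its treewidth is at least 2. Therefore the treewidth is 2.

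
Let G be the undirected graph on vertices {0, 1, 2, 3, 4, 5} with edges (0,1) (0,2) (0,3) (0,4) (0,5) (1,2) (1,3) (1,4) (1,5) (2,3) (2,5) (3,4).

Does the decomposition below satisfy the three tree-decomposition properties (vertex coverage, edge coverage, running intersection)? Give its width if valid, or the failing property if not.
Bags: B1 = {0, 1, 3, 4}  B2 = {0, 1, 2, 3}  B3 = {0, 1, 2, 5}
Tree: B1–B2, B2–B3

Yes; width 3.

Checking the three conditions: (i) the bags cover all of {0, 1, 2, 3, 4, 5}; (ii) for each edge, some bag contains both endpoints; (iii) the bags containing any fixed vertex form a subtree. All hold, so the decomposition is valid with width 4 − 1 = 3.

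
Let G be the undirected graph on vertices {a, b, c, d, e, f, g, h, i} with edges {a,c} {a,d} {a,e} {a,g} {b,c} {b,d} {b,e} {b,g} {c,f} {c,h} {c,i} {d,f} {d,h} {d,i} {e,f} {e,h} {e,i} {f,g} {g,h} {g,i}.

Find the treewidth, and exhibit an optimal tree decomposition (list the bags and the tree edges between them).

The largest bag has 5 vertices, giving width 4; this decomposition certifies tw(G) ≤ 4. For the lower bound: the 5 vertex sets {e,i}, {g,h}, {a,d}, {c}, {b} are disjoint, each induces a connected subgraph, and every pair is joined by at least one edge of G. Contracting each set to a single vertex therefore yields K_{5} as a minor, and since treewidth is minor-monotone, tw(G) ≥ tw(K_{5}) = 4. Combining the bounds, tw(G) = 4.

Treewidth 4.
One optimal decomposition is:
Bags: B1 = {c, d, e, g, i}  B2 = {c, d, e, g, h}  B3 = {a, c, d, e, g}  B4 = {b, c, d, e, g}  B5 = {c, d, e, f, g}
Tree: B1–B2, B2–B3, B3–B4, B4–B5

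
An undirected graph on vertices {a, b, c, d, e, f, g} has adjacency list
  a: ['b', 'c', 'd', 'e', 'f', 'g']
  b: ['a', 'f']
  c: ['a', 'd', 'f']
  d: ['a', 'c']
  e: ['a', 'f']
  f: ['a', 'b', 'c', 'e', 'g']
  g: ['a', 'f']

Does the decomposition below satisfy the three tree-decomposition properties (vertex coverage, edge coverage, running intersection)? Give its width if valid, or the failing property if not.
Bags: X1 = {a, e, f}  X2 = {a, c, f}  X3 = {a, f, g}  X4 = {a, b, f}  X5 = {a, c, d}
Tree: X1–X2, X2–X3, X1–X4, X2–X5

Every vertex of G appears in some bag (union = {a, b, c, d, e, f, g}); every edge is covered by a bag; and for each vertex v the set of bags containing v is connected in the bag tree. The decomposition is therefore valid. The largest bag has 3 vertices, so the width is 2.

Yes; width 2.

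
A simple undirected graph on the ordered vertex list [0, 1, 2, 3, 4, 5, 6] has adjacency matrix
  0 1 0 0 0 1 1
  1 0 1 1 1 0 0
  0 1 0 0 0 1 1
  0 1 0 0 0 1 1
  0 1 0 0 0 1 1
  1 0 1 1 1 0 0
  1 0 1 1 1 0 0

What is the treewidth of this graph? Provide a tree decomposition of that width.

Treewidth 3.
Bags: B1 = {1, 3, 5, 6}  B2 = {0, 1, 5, 6}  B3 = {1, 4, 5, 6}  B4 = {1, 2, 5, 6}
Tree: B1–B2, B2–B3, B3–B4

Each bag holds 4 vertices, so the decomposition has width 3, which upper-bounds the treewidth. For the lower bound: the 4 vertex sets {1,3}, {0,5}, {6}, {4} are disjoint, each induces a connected subgraph, and every pair is joined by at least one edge of G. Contracting each set to a single vertex therefore yields K_{4} as a minor, and since treewidth is minor-monotone, tw(G) ≥ tw(K_{4}) = 3. The upper and lower bounds meet at 3, so that is the treewidth.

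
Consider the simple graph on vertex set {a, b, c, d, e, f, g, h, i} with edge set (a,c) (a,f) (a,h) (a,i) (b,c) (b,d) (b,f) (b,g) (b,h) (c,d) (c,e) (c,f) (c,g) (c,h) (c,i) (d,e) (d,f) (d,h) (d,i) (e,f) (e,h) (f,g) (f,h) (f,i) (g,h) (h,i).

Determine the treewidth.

4

A width-4 tree decomposition is:
Bags: B1 = {b, c, d, f, h}  B2 = {c, d, f, h, i}  B3 = {b, c, f, g, h}  B4 = {a, c, f, h, i}  B5 = {c, d, e, f, h}
Tree: B1–B2, B1–B3, B2–B4, B2–B5
The largest bag has 5 vertices, giving width 4; this decomposition certifies tw(G) ≤ 4. For the lower bound, the 5 vertices {c, d, e, f, h} are pairwise adjacent, and any tree decomposition puts a clique entirely inside one bag — forcing width ≥ 4. Therefore the treewidth is 4.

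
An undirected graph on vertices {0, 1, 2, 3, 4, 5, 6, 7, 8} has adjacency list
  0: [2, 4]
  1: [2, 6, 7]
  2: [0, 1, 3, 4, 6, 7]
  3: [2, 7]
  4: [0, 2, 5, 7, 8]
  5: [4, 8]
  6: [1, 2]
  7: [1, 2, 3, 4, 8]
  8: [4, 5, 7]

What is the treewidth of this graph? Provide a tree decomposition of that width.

Treewidth 2.
One such decomposition:
Bags: B1 = {0, 2, 4}  B2 = {2, 4, 7}  B3 = {1, 2, 7}  B4 = {2, 3, 7}  B5 = {1, 2, 6}  B6 = {4, 7, 8}  B7 = {4, 5, 8}
Tree: B1–B2, B2–B3, B3–B4, B3–B5, B2–B6, B6–B7

Every bag has size at most 3, so the width is 3 − 1 = 2 and tw(G) ≤ 2. On the other hand G contains the 3-clique {4, 5, 8}. A clique must lie in a single bag of any decomposition, so no decomposition can have width below 2. The upper and lower bounds meet at 2, so that is the treewidth.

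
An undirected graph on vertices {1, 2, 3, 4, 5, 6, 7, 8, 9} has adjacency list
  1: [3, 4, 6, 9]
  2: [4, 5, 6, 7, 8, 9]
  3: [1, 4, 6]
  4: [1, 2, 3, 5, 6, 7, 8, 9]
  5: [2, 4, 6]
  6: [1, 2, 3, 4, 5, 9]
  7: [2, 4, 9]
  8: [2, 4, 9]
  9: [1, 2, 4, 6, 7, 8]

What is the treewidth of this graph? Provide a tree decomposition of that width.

Each bag holds 4 vertices, so the decomposition has width 3, which upper-bounds the treewidth. Conversely, {1, 4, 6, 9} is a clique of size 4, and the vertices of any clique must share a bag in every tree decomposition; so some bag has ≥ 4 vertices and tw(G) ≥ 3. Hence tw(G) = 3 exactly.

Treewidth 3.
One optimal decomposition is:
Bags: B1 = {2, 4, 6, 9}  B2 = {1, 4, 6, 9}  B3 = {1, 3, 4, 6}  B4 = {2, 4, 7, 9}  B5 = {2, 4, 8, 9}  B6 = {2, 4, 5, 6}
Tree: B1–B2, B2–B3, B1–B4, B1–B5, B1–B6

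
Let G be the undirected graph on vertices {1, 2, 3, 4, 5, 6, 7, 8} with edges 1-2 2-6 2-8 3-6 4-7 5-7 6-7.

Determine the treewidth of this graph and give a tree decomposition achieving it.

Treewidth 1.
One such decomposition:
Bags: B1 = {2, 8}  B2 = {2, 6}  B3 = {3, 6}  B4 = {6, 7}  B5 = {5, 7}  B6 = {4, 7}  B7 = {1, 2}
Tree: B1–B2, B2–B3, B2–B4, B4–B5, B4–B6, B1–B7

Each bag holds 2 vertices, so the decomposition has width 1, which upper-bounds the treewidth. Since G has at least one edge (e.g. 8–2), it is not an edgeless graph, so tw(G) ≥ 1. Combining the bounds, tw(G) = 1.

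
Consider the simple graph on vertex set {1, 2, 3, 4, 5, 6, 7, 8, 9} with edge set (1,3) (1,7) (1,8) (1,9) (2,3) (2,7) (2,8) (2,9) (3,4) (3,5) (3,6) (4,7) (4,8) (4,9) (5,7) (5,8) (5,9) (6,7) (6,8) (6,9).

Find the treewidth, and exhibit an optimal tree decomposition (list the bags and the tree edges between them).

Treewidth 4.
Bags: B1 = {1, 3, 7, 8, 9}  B2 = {2, 3, 7, 8, 9}  B3 = {3, 6, 7, 8, 9}  B4 = {3, 4, 7, 8, 9}  B5 = {3, 5, 7, 8, 9}
Tree: B1–B2, B2–B3, B3–B4, B4–B5

Every bag has size at most 5, so the width is 5 − 1 = 4 and tw(G) ≤ 4. For the lower bound: the 5 vertex sets {1,8}, {2,9}, {6,7}, {3}, {4} are disjoint, each induces a connected subgraph, and every pair is joined by at least one edge of G. Contracting each set to a single vertex therefore yields K_{5} as a minor, and since treewidth is minor-monotone, tw(G) ≥ tw(K_{5}) = 4. Combining the bounds, tw(G) = 4.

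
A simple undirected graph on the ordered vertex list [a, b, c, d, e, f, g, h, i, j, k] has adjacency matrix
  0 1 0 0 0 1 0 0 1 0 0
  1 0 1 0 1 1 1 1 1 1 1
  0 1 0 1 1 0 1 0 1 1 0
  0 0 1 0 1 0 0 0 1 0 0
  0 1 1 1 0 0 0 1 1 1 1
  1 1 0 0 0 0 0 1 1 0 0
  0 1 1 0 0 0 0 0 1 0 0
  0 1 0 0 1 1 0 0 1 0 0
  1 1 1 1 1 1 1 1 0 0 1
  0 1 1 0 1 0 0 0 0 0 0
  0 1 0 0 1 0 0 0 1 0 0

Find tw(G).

3

A width-3 tree decomposition is:
Bags: B1 = {b, e, i, k}  B2 = {b, c, e, i}  B3 = {b, c, e, j}  B4 = {b, e, h, i}  B5 = {b, f, h, i}  B6 = {c, d, e, i}  B7 = {b, c, g, i}  B8 = {a, b, f, i}
Tree: B1–B2, B2–B3, B2–B4, B4–B5, B2–B6, B2–B7, B5–B8
The largest bag has 4 vertices, giving width 3; this decomposition certifies tw(G) ≤ 3. On the other hand G contains the 4-clique {c, d, e, i}. A clique must lie in a single bag of any decomposition, so no decomposition can have width below 3. The upper and lower bounds meet at 3, so that is the treewidth.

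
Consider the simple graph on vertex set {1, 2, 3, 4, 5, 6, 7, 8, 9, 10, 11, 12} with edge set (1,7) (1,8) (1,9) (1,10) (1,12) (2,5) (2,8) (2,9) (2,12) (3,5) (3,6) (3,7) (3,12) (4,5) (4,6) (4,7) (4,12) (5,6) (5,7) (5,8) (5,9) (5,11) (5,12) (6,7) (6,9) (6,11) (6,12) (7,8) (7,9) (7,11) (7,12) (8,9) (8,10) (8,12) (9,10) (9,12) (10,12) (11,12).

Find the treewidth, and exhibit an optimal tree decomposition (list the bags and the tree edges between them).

Treewidth 4.
One such decomposition:
Bags: B1 = {5, 6, 7, 9, 12}  B2 = {5, 7, 8, 9, 12}  B3 = {4, 5, 6, 7, 12}  B4 = {5, 6, 7, 11, 12}  B5 = {1, 7, 8, 9, 12}  B6 = {1, 8, 9, 10, 12}  B7 = {2, 5, 8, 9, 12}  B8 = {3, 5, 6, 7, 12}
Tree: B1–B2, B1–B3, B3–B4, B2–B5, B5–B6, B2–B7, B4–B8

Each bag holds 5 vertices, so the decomposition has width 4, which upper-bounds the treewidth. For the lower bound, the 5 vertices {1, 8, 9, 10, 12} are pairwise adjacent, and any tree decomposition puts a clique entirely inside one bag — forcing width ≥ 4. The upper and lower bounds meet at 4, so that is the treewidth.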